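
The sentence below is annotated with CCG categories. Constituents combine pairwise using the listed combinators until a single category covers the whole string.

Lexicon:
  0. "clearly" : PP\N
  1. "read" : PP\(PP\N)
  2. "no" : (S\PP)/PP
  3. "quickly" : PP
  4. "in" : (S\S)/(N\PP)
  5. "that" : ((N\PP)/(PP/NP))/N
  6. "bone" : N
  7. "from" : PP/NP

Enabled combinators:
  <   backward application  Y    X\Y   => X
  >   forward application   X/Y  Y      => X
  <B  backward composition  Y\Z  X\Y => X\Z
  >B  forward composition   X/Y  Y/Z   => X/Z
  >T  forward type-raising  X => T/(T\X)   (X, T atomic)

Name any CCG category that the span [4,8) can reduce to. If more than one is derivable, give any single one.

[0,8] S   <
  [0,2] PP   <
    [0,1] "clearly" : PP\N
    [1,2] "read" : PP\(PP\N)
  [2,8] S\PP   <B
    [2,4] S\PP   >
      [2,3] "no" : (S\PP)/PP
      [3,4] "quickly" : PP
    [4,8] S\S   >
      [4,5] "in" : (S\S)/(N\PP)
      [5,8] N\PP   >
        [5,7] (N\PP)/(PP/NP)   >
          [5,6] "that" : ((N\PP)/(PP/NP))/N
          [6,7] "bone" : N
        [7,8] "from" : PP/NP

S\S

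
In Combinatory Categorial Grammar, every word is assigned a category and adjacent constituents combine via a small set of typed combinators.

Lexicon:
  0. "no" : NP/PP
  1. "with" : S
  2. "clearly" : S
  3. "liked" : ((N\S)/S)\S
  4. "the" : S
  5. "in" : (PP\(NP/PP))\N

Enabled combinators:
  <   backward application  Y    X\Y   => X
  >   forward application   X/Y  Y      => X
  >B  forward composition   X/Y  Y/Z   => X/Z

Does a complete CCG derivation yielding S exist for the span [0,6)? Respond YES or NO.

NP/PP S S ((N\S)/S)\S S (PP\(NP/PP))\N
CKY chart[0,6] = {PP}; S ∉ chart

NO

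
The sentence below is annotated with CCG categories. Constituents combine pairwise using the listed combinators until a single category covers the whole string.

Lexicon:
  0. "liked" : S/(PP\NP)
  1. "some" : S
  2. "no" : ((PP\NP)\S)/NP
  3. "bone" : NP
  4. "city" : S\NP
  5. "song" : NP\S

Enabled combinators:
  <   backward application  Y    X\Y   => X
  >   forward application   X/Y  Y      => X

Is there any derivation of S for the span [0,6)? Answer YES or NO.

YES

[0,6] S   >
  [0,1] "liked" : S/(PP\NP)
  [1,6] PP\NP   <
    [1,2] "some" : S
    [2,6] (PP\NP)\S   >
      [2,3] "no" : ((PP\NP)\S)/NP
      [3,6] NP   <
        [3,5] S   <
          [3,4] "bone" : NP
          [4,5] "city" : S\NP
        [5,6] "song" : NP\S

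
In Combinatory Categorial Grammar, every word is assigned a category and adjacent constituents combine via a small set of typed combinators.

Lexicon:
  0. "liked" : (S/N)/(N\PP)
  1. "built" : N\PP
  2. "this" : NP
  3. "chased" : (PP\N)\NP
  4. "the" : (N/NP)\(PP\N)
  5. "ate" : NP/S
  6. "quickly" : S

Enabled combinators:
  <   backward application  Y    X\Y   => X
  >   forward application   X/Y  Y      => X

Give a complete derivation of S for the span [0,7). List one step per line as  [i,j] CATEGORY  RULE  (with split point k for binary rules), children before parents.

[0,1] (S/N)/(N\PP)  lex  "liked"
[1,2] N\PP  lex  "built"
[0,2] S/N  >  k=1
[2,3] NP  lex  "this"
[3,4] (PP\N)\NP  lex  "chased"
[2,4] PP\N  <  k=3
[4,5] (N/NP)\(PP\N)  lex  "the"
[2,5] N/NP  <  k=4
[5,6] NP/S  lex  "ate"
[6,7] S  lex  "quickly"
[5,7] NP  >  k=6
[2,7] N  >  k=5
[0,7] S  >  k=2

[0,7] S   >
  [0,2] S/N   >
    [0,1] "liked" : (S/N)/(N\PP)
    [1,2] "built" : N\PP
  [2,7] N   >
    [2,5] N/NP   <
      [2,4] PP\N   <
        [2,3] "this" : NP
        [3,4] "chased" : (PP\N)\NP
      [4,5] "the" : (N/NP)\(PP\N)
    [5,7] NP   >
      [5,6] "ate" : NP/S
      [6,7] "quickly" : S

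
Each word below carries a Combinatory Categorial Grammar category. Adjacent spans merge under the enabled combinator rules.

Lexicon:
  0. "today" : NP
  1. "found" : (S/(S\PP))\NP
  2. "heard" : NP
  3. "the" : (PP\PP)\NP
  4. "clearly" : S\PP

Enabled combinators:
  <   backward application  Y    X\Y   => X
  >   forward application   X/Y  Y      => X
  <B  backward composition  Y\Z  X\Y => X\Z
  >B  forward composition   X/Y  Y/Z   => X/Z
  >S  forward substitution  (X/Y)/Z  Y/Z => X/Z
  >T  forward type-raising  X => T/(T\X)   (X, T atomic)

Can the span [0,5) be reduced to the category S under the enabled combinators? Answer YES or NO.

[0,5] S   >
  [0,2] S/(S\PP)   <
    [0,1] "today" : NP
    [1,2] "found" : (S/(S\PP))\NP
  [2,5] S\PP   <B
    [2,4] PP\PP   <
      [2,3] "heard" : NP
      [3,4] "the" : (PP\PP)\NP
    [4,5] "clearly" : S\PP

YES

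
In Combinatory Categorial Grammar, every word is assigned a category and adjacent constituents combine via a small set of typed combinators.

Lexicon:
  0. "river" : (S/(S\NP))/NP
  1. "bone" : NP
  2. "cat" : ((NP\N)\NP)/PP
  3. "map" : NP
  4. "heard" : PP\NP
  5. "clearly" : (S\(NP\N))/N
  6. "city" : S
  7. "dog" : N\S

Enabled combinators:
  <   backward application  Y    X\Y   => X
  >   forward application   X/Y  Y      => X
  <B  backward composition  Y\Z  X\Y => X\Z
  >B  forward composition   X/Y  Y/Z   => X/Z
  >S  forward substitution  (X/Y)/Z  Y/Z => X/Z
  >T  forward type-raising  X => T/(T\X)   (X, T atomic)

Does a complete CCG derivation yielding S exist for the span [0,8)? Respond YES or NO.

YES

[0,8] S   >
  [0,2] S/(S\NP)   >
    [0,1] "river" : (S/(S\NP))/NP
    [1,2] "bone" : NP
  [2,8] S\NP   <B
    [2,5] (NP\N)\NP   >
      [2,3] "cat" : ((NP\N)\NP)/PP
      [3,5] PP   >
        [3,4] PP/(PP\NP)   >T
          [3,4] "map" : NP
        [4,5] "heard" : PP\NP
    [5,8] S\(NP\N)   >
      [5,6] "clearly" : (S\(NP\N))/N
      [6,8] N   <
        [6,7] "city" : S
        [7,8] "dog" : N\S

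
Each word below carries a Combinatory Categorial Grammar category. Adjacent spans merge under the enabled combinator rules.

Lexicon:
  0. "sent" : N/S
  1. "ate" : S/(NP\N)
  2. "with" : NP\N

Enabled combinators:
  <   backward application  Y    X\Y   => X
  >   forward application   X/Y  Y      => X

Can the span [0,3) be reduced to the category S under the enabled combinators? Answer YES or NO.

NO

N/S S/(NP\N) NP\N
CKY chart[0,3] = {N}; S ∉ chart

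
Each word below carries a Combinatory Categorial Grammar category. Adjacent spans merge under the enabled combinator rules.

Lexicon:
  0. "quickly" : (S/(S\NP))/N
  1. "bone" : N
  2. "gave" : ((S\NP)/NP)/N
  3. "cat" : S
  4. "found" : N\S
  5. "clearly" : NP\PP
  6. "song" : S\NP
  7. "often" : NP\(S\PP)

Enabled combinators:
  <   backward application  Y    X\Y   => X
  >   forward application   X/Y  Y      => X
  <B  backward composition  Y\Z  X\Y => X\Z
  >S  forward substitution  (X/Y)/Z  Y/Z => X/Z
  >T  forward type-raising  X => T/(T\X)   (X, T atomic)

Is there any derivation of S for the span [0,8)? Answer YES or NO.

YES

[0,8] S   >
  [0,2] S/(S\NP)   >
    [0,1] "quickly" : (S/(S\NP))/N
    [1,2] "bone" : N
  [2,8] S\NP   >
    [2,5] (S\NP)/NP   >
      [2,3] "gave" : ((S\NP)/NP)/N
      [3,5] N   <
        [3,4] "cat" : S
        [4,5] "found" : N\S
    [5,8] NP   <
      [5,7] S\PP   <B
        [5,6] "clearly" : NP\PP
        [6,7] "song" : S\NP
      [7,8] "often" : NP\(S\PP)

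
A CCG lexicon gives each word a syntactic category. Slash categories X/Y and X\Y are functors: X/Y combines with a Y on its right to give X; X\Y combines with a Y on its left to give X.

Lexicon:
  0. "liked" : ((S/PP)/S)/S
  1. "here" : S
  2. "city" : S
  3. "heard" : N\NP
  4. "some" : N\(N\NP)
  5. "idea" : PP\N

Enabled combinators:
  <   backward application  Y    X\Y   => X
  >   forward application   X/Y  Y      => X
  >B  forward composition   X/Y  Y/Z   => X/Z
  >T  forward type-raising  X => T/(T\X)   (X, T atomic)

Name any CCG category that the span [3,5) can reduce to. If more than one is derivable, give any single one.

N

[0,6] S   >
  [0,3] S/PP   >
    [0,2] (S/PP)/S   >
      [0,1] "liked" : ((S/PP)/S)/S
      [1,2] "here" : S
    [2,3] "city" : S
  [3,6] PP   <
    [3,5] N   <
      [3,4] "heard" : N\NP
      [4,5] "some" : N\(N\NP)
    [5,6] "idea" : PP\N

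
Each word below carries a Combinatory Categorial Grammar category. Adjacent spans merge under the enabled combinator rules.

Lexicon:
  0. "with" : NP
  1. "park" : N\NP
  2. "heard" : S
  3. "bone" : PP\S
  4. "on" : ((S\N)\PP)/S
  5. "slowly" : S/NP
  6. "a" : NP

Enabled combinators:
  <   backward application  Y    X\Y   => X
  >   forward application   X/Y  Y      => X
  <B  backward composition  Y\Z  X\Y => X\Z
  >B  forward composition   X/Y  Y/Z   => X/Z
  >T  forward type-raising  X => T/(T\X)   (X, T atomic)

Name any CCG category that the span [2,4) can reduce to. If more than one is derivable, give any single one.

PP

[0,7] S   <
  [0,2] N   <
    [0,1] "with" : NP
    [1,2] "park" : N\NP
  [2,7] S\N   <
    [2,4] PP   >
      [2,3] PP/(PP\S)   >T
        [2,3] "heard" : S
      [3,4] "bone" : PP\S
    [4,7] (S\N)\PP   >
      [4,5] "on" : ((S\N)\PP)/S
      [5,7] S   >
        [5,6] "slowly" : S/NP
        [6,7] "a" : NP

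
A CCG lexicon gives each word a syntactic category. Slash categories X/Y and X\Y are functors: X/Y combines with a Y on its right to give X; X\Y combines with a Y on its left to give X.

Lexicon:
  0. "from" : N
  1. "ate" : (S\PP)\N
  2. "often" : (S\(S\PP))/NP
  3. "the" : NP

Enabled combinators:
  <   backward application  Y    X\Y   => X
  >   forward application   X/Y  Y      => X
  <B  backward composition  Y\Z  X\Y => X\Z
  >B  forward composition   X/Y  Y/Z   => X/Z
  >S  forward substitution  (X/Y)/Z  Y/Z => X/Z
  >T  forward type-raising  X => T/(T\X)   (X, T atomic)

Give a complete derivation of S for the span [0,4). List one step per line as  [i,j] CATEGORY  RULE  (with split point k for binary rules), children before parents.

[0,1] N  lex  "from"
[1,2] (S\PP)\N  lex  "ate"
[0,2] S\PP  <  k=1
[2,3] (S\(S\PP))/NP  lex  "often"
[3,4] NP  lex  "the"
[2,4] S\(S\PP)  >  k=3
[0,4] S  <  k=2

[0,4] S   <
  [0,2] S\PP   <
    [0,1] "from" : N
    [1,2] "ate" : (S\PP)\N
  [2,4] S\(S\PP)   >
    [2,3] "often" : (S\(S\PP))/NP
    [3,4] "the" : NP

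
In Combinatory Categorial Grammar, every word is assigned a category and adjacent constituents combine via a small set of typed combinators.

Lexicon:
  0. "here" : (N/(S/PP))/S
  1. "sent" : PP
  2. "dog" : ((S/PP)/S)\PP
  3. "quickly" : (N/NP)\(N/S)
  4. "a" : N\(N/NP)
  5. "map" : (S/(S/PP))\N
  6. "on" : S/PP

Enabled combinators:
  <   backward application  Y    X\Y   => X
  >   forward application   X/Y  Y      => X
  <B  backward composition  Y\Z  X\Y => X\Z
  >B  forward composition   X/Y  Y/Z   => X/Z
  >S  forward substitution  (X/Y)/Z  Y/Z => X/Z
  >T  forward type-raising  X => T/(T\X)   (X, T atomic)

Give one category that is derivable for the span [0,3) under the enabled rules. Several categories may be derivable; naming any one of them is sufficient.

[0,7] S   >
  [0,6] S/(S/PP)   <
    [0,5] N   <
      [0,4] N/NP   <
        [0,3] N/S   >S
          [0,1] "here" : (N/(S/PP))/S
          [1,3] (S/PP)/S   <
            [1,2] "sent" : PP
            [2,3] "dog" : ((S/PP)/S)\PP
        [3,4] "quickly" : (N/NP)\(N/S)
      [4,5] "a" : N\(N/NP)
    [5,6] "map" : (S/(S/PP))\N
  [6,7] "on" : S/PP

N/S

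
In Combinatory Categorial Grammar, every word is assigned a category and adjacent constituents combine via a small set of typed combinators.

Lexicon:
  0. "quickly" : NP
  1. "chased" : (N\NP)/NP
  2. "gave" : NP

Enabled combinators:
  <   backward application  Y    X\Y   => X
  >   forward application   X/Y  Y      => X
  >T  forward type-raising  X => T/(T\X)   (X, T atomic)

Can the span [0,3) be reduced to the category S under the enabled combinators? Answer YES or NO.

NP (N\NP)/NP NP
CKY chart[0,3] = {N, N/(N\N), NP/(NP\N), PP/(PP\N), S/(S\N)}; S ∉ chart

NO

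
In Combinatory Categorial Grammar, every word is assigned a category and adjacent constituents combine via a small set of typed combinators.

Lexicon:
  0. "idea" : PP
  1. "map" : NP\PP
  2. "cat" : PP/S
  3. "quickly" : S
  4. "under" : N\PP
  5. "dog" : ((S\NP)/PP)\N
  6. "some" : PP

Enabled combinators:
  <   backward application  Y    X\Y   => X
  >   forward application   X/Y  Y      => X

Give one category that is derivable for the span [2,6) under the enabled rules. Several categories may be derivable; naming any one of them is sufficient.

[0,7] S   <
  [0,2] NP   <
    [0,1] "idea" : PP
    [1,2] "map" : NP\PP
  [2,7] S\NP   >
    [2,6] (S\NP)/PP   <
      [2,5] N   <
        [2,4] PP   >
          [2,3] "cat" : PP/S
          [3,4] "quickly" : S
        [4,5] "under" : N\PP
      [5,6] "dog" : ((S\NP)/PP)\N
    [6,7] "some" : PP

(S\NP)/PP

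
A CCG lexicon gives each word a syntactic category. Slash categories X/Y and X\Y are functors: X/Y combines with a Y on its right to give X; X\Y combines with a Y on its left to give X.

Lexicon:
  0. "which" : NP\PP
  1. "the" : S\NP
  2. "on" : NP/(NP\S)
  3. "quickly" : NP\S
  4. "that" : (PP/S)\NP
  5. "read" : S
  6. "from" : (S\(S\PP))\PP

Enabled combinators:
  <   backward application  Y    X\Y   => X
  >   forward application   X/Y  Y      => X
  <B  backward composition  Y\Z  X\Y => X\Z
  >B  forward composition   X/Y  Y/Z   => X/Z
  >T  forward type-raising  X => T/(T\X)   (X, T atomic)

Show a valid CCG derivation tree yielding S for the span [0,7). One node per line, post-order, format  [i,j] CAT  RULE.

[0,1] NP\PP  lex  "which"
[1,2] S\NP  lex  "the"
[0,2] S\PP  <B  k=1
[2,3] NP/(NP\S)  lex  "on"
[3,4] NP\S  lex  "quickly"
[2,4] NP  >  k=3
[4,5] (PP/S)\NP  lex  "that"
[2,5] PP/S  <  k=4
[5,6] S  lex  "read"
[2,6] PP  >  k=5
[6,7] (S\(S\PP))\PP  lex  "from"
[2,7] S\(S\PP)  <  k=6
[0,7] S  <  k=2

[0,7] S   <
  [0,2] S\PP   <B
    [0,1] "which" : NP\PP
    [1,2] "the" : S\NP
  [2,7] S\(S\PP)   <
    [2,6] PP   >
      [2,5] PP/S   <
        [2,4] NP   >
          [2,3] "on" : NP/(NP\S)
          [3,4] "quickly" : NP\S
        [4,5] "that" : (PP/S)\NP
      [5,6] "read" : S
    [6,7] "from" : (S\(S\PP))\PP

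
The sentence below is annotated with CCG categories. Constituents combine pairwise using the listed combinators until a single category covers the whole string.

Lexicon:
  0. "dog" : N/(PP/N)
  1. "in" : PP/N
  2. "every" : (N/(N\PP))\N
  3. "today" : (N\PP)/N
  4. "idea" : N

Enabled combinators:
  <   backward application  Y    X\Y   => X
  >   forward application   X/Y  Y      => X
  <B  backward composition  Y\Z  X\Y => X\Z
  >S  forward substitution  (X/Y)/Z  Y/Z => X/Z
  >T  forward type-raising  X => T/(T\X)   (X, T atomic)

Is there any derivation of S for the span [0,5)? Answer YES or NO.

NO

N/(PP/N) PP/N (N/(N\PP))\N (N\PP)/N N
CKY chart[0,5] = {N, N/(N\N), NP/(NP\N), PP/(PP\N), S/(S\N)}; S ∉ chart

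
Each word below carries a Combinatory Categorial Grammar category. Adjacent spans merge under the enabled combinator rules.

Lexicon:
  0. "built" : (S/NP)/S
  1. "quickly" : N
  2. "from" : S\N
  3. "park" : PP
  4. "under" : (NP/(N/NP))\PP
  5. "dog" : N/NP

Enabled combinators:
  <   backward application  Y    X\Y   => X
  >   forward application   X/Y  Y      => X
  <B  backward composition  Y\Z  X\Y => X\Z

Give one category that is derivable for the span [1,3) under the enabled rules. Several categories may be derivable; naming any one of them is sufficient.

S

[0,6] S   >
  [0,3] S/NP   >
    [0,1] "built" : (S/NP)/S
    [1,3] S   <
      [1,2] "quickly" : N
      [2,3] "from" : S\N
  [3,6] NP   >
    [3,5] NP/(N/NP)   <
      [3,4] "park" : PP
      [4,5] "under" : (NP/(N/NP))\PP
    [5,6] "dog" : N/NP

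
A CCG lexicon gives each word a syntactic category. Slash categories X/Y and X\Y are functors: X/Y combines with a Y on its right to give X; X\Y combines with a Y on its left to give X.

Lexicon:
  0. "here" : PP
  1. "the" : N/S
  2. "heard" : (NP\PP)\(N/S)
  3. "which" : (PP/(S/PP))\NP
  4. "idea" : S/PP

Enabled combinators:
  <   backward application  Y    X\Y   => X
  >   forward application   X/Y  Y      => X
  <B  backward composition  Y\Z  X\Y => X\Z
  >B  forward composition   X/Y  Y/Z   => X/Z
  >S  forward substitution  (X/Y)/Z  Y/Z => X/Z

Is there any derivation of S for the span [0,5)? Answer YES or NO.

NO

PP N/S (NP\PP)\(N/S) (PP/(S/PP))\NP S/PP
CKY chart[0,5] = {PP}; S ∉ chart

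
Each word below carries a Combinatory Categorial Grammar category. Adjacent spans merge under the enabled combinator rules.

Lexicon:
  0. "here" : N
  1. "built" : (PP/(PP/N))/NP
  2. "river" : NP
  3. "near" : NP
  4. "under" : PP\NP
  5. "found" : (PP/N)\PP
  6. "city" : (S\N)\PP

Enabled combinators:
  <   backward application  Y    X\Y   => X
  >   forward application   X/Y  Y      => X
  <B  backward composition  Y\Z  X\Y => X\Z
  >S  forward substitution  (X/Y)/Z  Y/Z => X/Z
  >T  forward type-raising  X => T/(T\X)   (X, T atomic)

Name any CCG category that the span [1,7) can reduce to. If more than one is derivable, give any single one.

[0,7] S   >
  [0,1] S/(S\N)   >T
    [0,1] "here" : N
  [1,7] S\N   <
    [1,6] PP   >
      [1,3] PP/(PP/N)   >
        [1,2] "built" : (PP/(PP/N))/NP
        [2,3] "river" : NP
      [3,6] PP/N   <
        [3,5] PP   >
          [3,4] PP/(PP\NP)   >T
            [3,4] "near" : NP
          [4,5] "under" : PP\NP
        [5,6] "found" : (PP/N)\PP
    [6,7] "city" : (S\N)\PP

S\N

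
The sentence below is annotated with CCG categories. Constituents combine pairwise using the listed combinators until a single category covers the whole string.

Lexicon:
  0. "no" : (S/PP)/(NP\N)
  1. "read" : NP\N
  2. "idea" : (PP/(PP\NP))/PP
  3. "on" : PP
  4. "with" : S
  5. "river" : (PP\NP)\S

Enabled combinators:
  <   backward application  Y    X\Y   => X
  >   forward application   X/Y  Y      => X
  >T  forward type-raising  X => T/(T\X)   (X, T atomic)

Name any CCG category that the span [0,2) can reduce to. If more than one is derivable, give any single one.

S/PP

[0,6] S   >
  [0,2] S/PP   >
    [0,1] "no" : (S/PP)/(NP\N)
    [1,2] "read" : NP\N
  [2,6] PP   >
    [2,4] PP/(PP\NP)   >
      [2,3] "idea" : (PP/(PP\NP))/PP
      [3,4] "on" : PP
    [4,6] PP\NP   <
      [4,5] "with" : S
      [5,6] "river" : (PP\NP)\S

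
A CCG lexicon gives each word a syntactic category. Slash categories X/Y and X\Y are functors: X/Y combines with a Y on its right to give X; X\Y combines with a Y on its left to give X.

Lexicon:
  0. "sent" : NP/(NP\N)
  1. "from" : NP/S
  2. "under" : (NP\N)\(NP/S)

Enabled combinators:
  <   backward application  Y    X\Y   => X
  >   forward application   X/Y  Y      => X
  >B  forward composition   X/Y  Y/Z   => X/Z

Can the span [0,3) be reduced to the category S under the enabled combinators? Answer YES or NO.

NO

NP/(NP\N) NP/S (NP\N)\(NP/S)
CKY chart[0,3] = {NP}; S ∉ chart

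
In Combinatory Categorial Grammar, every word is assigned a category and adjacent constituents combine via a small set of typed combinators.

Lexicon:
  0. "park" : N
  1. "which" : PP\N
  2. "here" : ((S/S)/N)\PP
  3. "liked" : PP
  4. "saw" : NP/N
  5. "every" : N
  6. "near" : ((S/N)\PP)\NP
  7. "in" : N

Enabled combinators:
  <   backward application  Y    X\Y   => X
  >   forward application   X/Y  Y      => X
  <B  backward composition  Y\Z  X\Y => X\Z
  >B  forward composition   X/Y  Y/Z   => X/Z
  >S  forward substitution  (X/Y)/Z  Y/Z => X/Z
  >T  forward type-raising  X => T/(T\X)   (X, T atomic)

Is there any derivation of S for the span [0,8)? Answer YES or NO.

[0,8] S   >
  [0,7] S/N   >S
    [0,3] (S/S)/N   <
      [0,2] PP   >
        [0,1] PP/(PP\N)   >T
          [0,1] "park" : N
        [1,2] "which" : PP\N
      [2,3] "here" : ((S/S)/N)\PP
    [3,7] S/N   <
      [3,4] "liked" : PP
      [4,7] (S/N)\PP   <
        [4,6] NP   >
          [4,5] "saw" : NP/N
          [5,6] "every" : N
        [6,7] "near" : ((S/N)\PP)\NP
  [7,8] "in" : N

YES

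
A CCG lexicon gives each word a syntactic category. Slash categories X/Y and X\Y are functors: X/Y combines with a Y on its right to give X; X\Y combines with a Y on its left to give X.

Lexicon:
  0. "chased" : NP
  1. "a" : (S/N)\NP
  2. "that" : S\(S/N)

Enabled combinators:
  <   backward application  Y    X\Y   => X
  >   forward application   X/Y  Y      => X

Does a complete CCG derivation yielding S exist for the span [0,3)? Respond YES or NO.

YES

[0,3] S   <
  [0,2] S/N   <
    [0,1] "chased" : NP
    [1,2] "a" : (S/N)\NP
  [2,3] "that" : S\(S/N)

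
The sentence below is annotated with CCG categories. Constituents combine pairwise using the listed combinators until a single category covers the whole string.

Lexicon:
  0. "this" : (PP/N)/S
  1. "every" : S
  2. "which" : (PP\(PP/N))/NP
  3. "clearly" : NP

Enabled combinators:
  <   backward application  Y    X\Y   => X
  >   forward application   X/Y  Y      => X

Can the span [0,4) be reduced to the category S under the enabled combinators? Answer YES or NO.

NO

(PP/N)/S S (PP\(PP/N))/NP NP
CKY chart[0,4] = {PP}; S ∉ chart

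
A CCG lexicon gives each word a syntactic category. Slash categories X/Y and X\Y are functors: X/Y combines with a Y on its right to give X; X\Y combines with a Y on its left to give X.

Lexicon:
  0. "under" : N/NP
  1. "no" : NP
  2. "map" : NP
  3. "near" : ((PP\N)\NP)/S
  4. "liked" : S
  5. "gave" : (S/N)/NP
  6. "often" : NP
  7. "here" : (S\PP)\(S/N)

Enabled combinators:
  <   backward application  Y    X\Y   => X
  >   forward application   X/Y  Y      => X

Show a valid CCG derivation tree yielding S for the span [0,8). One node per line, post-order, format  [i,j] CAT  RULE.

[0,1] N/NP  lex  "under"
[1,2] NP  lex  "no"
[0,2] N  >  k=1
[2,3] NP  lex  "map"
[3,4] ((PP\N)\NP)/S  lex  "near"
[4,5] S  lex  "liked"
[3,5] (PP\N)\NP  >  k=4
[2,5] PP\N  <  k=3
[0,5] PP  <  k=2
[5,6] (S/N)/NP  lex  "gave"
[6,7] NP  lex  "often"
[5,7] S/N  >  k=6
[7,8] (S\PP)\(S/N)  lex  "here"
[5,8] S\PP  <  k=7
[0,8] S  <  k=5

[0,8] S   <
  [0,5] PP   <
    [0,2] N   >
      [0,1] "under" : N/NP
      [1,2] "no" : NP
    [2,5] PP\N   <
      [2,3] "map" : NP
      [3,5] (PP\N)\NP   >
        [3,4] "near" : ((PP\N)\NP)/S
        [4,5] "liked" : S
  [5,8] S\PP   <
    [5,7] S/N   >
      [5,6] "gave" : (S/N)/NP
      [6,7] "often" : NP
    [7,8] "here" : (S\PP)\(S/N)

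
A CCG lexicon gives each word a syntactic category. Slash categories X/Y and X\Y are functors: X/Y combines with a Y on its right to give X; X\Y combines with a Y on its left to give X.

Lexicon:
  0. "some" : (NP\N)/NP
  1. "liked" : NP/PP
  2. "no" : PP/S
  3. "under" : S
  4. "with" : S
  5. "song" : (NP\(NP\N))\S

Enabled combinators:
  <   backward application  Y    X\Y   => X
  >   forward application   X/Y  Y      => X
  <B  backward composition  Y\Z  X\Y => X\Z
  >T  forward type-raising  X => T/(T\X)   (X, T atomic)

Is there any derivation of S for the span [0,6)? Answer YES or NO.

NO

(NP\N)/NP NP/PP PP/S S S (NP\(NP\N))\S
CKY chart[0,6] = {N/(N\NP), NP, NP/(NP\NP), PP/(PP\NP), S/(S\NP)}; S ∉ chart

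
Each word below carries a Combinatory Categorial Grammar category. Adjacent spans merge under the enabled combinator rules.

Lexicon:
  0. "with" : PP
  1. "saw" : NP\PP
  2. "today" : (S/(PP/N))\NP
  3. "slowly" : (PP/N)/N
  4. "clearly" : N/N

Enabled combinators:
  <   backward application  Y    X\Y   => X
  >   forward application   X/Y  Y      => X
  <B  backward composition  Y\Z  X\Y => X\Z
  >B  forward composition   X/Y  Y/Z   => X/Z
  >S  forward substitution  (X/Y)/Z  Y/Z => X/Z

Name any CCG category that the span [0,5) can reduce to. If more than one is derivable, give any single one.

[0,5] S   >
  [0,3] S/(PP/N)   <
    [0,2] NP   <
      [0,1] "with" : PP
      [1,2] "saw" : NP\PP
    [2,3] "today" : (S/(PP/N))\NP
  [3,5] PP/N   >S
    [3,4] "slowly" : (PP/N)/N
    [4,5] "clearly" : N/N

S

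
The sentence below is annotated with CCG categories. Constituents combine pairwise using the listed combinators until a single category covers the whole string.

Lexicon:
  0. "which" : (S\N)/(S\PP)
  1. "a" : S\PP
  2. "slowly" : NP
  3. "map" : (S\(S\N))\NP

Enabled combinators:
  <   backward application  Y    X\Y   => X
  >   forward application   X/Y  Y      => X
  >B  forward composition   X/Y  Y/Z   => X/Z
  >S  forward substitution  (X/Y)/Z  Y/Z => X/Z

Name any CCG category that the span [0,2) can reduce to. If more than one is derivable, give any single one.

[0,4] S   <
  [0,2] S\N   >
    [0,1] "which" : (S\N)/(S\PP)
    [1,2] "a" : S\PP
  [2,4] S\(S\N)   <
    [2,3] "slowly" : NP
    [3,4] "map" : (S\(S\N))\NP

S\N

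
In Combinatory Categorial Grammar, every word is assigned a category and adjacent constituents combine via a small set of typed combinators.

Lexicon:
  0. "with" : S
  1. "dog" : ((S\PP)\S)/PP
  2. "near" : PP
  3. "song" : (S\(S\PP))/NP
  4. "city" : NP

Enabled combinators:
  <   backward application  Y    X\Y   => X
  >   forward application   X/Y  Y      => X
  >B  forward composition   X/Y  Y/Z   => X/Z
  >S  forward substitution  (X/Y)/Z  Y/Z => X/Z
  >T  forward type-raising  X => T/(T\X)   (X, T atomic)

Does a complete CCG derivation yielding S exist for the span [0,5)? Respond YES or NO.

[0,5] S   <
  [0,3] S\PP   <
    [0,1] "with" : S
    [1,3] (S\PP)\S   >
      [1,2] "dog" : ((S\PP)\S)/PP
      [2,3] "near" : PP
  [3,5] S\(S\PP)   >
    [3,4] "song" : (S\(S\PP))/NP
    [4,5] "city" : NP

YES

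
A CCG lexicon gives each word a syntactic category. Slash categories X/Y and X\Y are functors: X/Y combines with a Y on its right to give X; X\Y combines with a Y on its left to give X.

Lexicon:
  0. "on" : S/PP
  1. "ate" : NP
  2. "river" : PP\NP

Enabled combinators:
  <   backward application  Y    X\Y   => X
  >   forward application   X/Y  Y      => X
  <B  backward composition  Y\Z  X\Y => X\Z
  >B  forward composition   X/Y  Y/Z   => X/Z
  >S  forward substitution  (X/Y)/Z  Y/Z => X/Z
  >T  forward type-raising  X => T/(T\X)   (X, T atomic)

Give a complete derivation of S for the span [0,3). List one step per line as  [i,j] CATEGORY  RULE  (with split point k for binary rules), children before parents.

[0,3] S   >
  [0,1] "on" : S/PP
  [1,3] PP   >
    [1,2] PP/(PP\NP)   >T
      [1,2] "ate" : NP
    [2,3] "river" : PP\NP

[0,1] S/PP  lex  "on"
[1,2] NP  lex  "ate"
[1,2] PP/(PP\NP)  >T
[2,3] PP\NP  lex  "river"
[1,3] PP  >  k=2
[0,3] S  >  k=1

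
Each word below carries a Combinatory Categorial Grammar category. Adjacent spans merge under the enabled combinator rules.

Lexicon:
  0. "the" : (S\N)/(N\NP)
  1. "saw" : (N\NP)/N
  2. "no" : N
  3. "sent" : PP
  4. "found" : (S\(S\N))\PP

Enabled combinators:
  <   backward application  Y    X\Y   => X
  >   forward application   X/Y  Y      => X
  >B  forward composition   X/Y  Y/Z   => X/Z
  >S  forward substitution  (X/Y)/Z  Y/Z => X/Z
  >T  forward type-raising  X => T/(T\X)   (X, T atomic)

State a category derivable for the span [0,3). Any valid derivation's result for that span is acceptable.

S\N

[0,5] S   <
  [0,3] S\N   >
    [0,1] "the" : (S\N)/(N\NP)
    [1,3] N\NP   >
      [1,2] "saw" : (N\NP)/N
      [2,3] "no" : N
  [3,5] S\(S\N)   <
    [3,4] "sent" : PP
    [4,5] "found" : (S\(S\N))\PP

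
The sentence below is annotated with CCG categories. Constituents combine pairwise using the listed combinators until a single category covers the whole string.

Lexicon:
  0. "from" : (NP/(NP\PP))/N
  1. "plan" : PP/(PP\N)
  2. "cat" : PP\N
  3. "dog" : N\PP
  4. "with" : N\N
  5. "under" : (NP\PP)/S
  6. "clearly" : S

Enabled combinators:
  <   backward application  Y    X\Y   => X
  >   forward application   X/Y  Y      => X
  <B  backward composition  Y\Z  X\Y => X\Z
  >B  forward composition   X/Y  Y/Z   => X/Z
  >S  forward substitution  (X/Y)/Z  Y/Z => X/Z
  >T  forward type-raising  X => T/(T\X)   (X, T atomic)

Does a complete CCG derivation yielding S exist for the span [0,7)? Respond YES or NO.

(NP/(NP\PP))/N PP/(PP\N) PP\N N\PP N\N (NP\PP)/S S
CKY chart[0,7] = {N/(N\NP), NP, NP/(NP\NP), NP/(S\S), PP/(PP\NP), S/(S\NP)}; S ∉ chart

NO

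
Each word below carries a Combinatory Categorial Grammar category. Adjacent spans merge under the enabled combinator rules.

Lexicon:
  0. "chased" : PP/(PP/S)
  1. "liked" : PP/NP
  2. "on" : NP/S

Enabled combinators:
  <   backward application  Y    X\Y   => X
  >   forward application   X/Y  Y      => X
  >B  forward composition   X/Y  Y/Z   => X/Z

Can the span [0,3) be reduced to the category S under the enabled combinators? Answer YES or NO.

PP/(PP/S) PP/NP NP/S
CKY chart[0,3] = {PP}; S ∉ chart

NO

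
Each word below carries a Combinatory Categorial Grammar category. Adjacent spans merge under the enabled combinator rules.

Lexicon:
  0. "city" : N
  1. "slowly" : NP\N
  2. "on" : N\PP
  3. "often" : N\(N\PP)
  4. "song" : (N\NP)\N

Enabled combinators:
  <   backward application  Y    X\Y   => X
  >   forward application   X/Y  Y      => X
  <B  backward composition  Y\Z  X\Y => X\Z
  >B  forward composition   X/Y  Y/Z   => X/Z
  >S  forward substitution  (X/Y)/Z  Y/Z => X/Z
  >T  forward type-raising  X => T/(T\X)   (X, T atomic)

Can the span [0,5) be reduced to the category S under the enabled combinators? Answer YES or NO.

N NP\N N\PP N\(N\PP) (N\NP)\N
CKY chart[0,5] = {N, N/(N\N), NP/(NP\N), PP/(PP\N), S/(S\N)}; S ∉ chart

NO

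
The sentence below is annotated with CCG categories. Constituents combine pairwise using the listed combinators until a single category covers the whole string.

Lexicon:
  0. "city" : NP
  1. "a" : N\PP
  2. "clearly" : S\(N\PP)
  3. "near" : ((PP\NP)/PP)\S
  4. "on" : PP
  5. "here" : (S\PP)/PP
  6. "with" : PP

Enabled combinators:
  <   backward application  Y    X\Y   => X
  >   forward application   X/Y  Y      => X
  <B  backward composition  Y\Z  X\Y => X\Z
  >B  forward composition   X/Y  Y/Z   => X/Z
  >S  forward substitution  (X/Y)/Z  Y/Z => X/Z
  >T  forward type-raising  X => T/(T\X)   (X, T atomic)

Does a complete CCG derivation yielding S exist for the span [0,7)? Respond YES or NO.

YES

[0,7] S   <
  [0,1] "city" : NP
  [1,7] S\NP   <B
    [1,5] PP\NP   >
      [1,4] (PP\NP)/PP   <
        [1,3] S   <
          [1,2] "a" : N\PP
          [2,3] "clearly" : S\(N\PP)
        [3,4] "near" : ((PP\NP)/PP)\S
      [4,5] "on" : PP
    [5,7] S\PP   >
      [5,6] "here" : (S\PP)/PP
      [6,7] "with" : PP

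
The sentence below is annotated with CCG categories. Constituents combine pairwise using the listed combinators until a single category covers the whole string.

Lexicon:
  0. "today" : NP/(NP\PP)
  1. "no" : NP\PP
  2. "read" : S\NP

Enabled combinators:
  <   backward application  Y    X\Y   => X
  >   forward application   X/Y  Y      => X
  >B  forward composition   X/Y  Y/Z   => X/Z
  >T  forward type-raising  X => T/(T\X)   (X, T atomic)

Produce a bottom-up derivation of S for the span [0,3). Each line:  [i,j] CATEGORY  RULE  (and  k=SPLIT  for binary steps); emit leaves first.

[0,3] S   <
  [0,2] NP   >
    [0,1] "today" : NP/(NP\PP)
    [1,2] "no" : NP\PP
  [2,3] "read" : S\NP

[0,1] NP/(NP\PP)  lex  "today"
[1,2] NP\PP  lex  "no"
[0,2] NP  >  k=1
[2,3] S\NP  lex  "read"
[0,3] S  <  k=2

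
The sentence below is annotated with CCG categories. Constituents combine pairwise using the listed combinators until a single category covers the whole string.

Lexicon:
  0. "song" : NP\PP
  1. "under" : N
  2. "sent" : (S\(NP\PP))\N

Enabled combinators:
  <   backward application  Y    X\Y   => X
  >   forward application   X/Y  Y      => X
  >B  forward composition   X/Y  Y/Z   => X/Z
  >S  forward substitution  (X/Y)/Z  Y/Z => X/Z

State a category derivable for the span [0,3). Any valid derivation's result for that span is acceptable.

S

[0,3] S   <
  [0,1] "song" : NP\PP
  [1,3] S\(NP\PP)   <
    [1,2] "under" : N
    [2,3] "sent" : (S\(NP\PP))\N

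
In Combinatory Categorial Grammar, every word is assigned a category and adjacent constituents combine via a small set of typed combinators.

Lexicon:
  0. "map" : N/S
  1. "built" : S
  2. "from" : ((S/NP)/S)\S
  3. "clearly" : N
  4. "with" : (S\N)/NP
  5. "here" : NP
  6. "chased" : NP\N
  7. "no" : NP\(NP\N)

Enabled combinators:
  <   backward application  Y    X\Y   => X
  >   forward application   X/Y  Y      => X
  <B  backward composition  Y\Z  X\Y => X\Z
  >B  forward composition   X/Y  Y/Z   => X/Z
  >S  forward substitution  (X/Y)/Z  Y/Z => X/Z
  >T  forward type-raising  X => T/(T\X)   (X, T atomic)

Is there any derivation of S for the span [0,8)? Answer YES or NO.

NO

N/S S ((S/NP)/S)\S N (S\N)/NP NP NP\N NP\(NP\N)
CKY chart[0,8] = {N, N/(NP\NP), N/(N\N), N/(S\S), NP/(NP\N), PP/(PP\N), S/(S\N)}; S ∉ chart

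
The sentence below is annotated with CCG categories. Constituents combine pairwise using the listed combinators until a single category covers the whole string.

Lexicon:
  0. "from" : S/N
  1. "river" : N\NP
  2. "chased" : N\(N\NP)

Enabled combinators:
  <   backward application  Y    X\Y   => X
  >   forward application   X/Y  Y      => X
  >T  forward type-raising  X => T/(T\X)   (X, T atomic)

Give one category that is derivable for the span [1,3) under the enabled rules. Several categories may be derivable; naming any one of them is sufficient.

N

[0,3] S   >
  [0,1] "from" : S/N
  [1,3] N   <
    [1,2] "river" : N\NP
    [2,3] "chased" : N\(N\NP)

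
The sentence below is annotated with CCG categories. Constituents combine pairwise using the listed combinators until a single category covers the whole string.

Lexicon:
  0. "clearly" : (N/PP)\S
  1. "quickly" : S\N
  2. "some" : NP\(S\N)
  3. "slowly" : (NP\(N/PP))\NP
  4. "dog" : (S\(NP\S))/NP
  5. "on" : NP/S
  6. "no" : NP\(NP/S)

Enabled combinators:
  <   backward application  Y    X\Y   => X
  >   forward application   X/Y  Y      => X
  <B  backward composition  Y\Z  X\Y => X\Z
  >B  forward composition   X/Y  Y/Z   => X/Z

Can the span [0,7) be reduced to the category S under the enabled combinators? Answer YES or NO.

YES

[0,7] S   <
  [0,4] NP\S   <B
    [0,1] "clearly" : (N/PP)\S
    [1,4] NP\(N/PP)   <
      [1,3] NP   <
        [1,2] "quickly" : S\N
        [2,3] "some" : NP\(S\N)
      [3,4] "slowly" : (NP\(N/PP))\NP
  [4,7] S\(NP\S)   >
    [4,5] "dog" : (S\(NP\S))/NP
    [5,7] NP   <
      [5,6] "on" : NP/S
      [6,7] "no" : NP\(NP/S)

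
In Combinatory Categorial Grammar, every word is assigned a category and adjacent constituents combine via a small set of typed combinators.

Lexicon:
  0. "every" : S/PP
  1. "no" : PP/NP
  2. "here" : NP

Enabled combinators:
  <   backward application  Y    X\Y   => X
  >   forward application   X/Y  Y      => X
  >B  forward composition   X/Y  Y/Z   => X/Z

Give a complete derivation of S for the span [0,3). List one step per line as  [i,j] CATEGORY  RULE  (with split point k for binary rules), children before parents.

[0,1] S/PP  lex  "every"
[1,2] PP/NP  lex  "no"
[0,2] S/NP  >B  k=1
[2,3] NP  lex  "here"
[0,3] S  >  k=2

[0,3] S   >
  [0,2] S/NP   >B
    [0,1] "every" : S/PP
    [1,2] "no" : PP/NP
  [2,3] "here" : NP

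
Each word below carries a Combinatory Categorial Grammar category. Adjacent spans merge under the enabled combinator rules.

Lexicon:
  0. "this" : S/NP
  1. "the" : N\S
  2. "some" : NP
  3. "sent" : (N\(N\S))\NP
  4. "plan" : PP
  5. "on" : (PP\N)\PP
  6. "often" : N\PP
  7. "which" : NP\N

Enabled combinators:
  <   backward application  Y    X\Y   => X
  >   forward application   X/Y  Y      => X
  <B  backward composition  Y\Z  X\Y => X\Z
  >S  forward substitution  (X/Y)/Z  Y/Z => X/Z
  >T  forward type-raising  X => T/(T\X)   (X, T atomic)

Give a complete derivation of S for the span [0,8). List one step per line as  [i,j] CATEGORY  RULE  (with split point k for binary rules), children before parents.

[0,8] S   >
  [0,1] "this" : S/NP
  [1,8] NP   <
    [1,4] N   <
      [1,2] "the" : N\S
      [2,4] N\(N\S)   <
        [2,3] "some" : NP
        [3,4] "sent" : (N\(N\S))\NP
    [4,8] NP\N   <B
      [4,6] PP\N   <
        [4,5] "plan" : PP
        [5,6] "on" : (PP\N)\PP
      [6,8] NP\PP   <B
        [6,7] "often" : N\PP
        [7,8] "which" : NP\N

[0,1] S/NP  lex  "this"
[1,2] N\S  lex  "the"
[2,3] NP  lex  "some"
[3,4] (N\(N\S))\NP  lex  "sent"
[2,4] N\(N\S)  <  k=3
[1,4] N  <  k=2
[4,5] PP  lex  "plan"
[5,6] (PP\N)\PP  lex  "on"
[4,6] PP\N  <  k=5
[6,7] N\PP  lex  "often"
[7,8] NP\N  lex  "which"
[6,8] NP\PP  <B  k=7
[4,8] NP\N  <B  k=6
[1,8] NP  <  k=4
[0,8] S  >  k=1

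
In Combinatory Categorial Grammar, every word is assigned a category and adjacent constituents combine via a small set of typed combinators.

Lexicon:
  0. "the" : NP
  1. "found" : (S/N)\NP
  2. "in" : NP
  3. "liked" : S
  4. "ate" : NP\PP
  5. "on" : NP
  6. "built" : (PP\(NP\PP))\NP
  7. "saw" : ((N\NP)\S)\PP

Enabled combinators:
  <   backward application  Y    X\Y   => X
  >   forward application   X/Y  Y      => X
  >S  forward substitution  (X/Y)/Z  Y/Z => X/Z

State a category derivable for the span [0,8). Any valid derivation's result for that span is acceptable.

S

[0,8] S   >
  [0,2] S/N   <
    [0,1] "the" : NP
    [1,2] "found" : (S/N)\NP
  [2,8] N   <
    [2,3] "in" : NP
    [3,8] N\NP   <
      [3,4] "liked" : S
      [4,8] (N\NP)\S   <
        [4,7] PP   <
          [4,5] "ate" : NP\PP
          [5,7] PP\(NP\PP)   <
            [5,6] "on" : NP
            [6,7] "built" : (PP\(NP\PP))\NP
        [7,8] "saw" : ((N\NP)\S)\PP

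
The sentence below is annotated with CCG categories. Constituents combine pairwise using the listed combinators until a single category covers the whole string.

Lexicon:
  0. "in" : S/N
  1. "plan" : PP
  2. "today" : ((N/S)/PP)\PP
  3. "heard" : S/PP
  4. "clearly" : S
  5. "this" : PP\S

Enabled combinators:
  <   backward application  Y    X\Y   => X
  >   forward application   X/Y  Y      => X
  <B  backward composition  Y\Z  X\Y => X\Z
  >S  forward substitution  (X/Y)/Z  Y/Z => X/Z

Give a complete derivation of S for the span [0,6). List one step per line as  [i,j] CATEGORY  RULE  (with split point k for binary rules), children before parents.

[0,1] S/N  lex  "in"
[1,2] PP  lex  "plan"
[2,3] ((N/S)/PP)\PP  lex  "today"
[1,3] (N/S)/PP  <  k=2
[3,4] S/PP  lex  "heard"
[1,4] N/PP  >S  k=3
[4,5] S  lex  "clearly"
[5,6] PP\S  lex  "this"
[4,6] PP  <  k=5
[1,6] N  >  k=4
[0,6] S  >  k=1

[0,6] S   >
  [0,1] "in" : S/N
  [1,6] N   >
    [1,4] N/PP   >S
      [1,3] (N/S)/PP   <
        [1,2] "plan" : PP
        [2,3] "today" : ((N/S)/PP)\PP
      [3,4] "heard" : S/PP
    [4,6] PP   <
      [4,5] "clearly" : S
      [5,6] "this" : PP\S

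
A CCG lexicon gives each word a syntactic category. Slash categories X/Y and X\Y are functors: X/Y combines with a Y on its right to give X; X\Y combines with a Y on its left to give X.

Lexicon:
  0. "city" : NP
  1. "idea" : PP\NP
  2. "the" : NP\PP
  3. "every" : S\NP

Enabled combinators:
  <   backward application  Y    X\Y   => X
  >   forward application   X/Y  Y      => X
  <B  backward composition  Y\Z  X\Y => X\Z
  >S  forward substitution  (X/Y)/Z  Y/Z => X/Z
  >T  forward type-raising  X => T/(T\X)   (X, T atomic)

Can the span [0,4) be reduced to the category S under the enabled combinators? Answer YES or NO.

YES

[0,4] S   <
  [0,1] "city" : NP
  [1,4] S\NP   <B
    [1,3] NP\NP   <B
      [1,2] "idea" : PP\NP
      [2,3] "the" : NP\PP
    [3,4] "every" : S\NP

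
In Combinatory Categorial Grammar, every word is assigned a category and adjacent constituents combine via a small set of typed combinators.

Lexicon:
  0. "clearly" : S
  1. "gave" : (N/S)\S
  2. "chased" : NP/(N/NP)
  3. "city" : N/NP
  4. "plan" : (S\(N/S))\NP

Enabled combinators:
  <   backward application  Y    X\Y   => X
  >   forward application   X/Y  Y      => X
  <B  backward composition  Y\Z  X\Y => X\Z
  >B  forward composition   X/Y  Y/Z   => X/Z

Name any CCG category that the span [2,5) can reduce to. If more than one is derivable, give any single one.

S\(N/S)

[0,5] S   <
  [0,2] N/S   <
    [0,1] "clearly" : S
    [1,2] "gave" : (N/S)\S
  [2,5] S\(N/S)   <
    [2,4] NP   >
      [2,3] "chased" : NP/(N/NP)
      [3,4] "city" : N/NP
    [4,5] "plan" : (S\(N/S))\NP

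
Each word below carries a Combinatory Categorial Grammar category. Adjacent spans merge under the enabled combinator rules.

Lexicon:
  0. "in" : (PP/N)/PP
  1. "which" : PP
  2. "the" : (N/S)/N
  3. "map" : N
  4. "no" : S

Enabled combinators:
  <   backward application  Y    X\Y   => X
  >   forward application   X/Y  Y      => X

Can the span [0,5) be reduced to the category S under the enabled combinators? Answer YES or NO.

(PP/N)/PP PP (N/S)/N N S
CKY chart[0,5] = {PP}; S ∉ chart

NO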